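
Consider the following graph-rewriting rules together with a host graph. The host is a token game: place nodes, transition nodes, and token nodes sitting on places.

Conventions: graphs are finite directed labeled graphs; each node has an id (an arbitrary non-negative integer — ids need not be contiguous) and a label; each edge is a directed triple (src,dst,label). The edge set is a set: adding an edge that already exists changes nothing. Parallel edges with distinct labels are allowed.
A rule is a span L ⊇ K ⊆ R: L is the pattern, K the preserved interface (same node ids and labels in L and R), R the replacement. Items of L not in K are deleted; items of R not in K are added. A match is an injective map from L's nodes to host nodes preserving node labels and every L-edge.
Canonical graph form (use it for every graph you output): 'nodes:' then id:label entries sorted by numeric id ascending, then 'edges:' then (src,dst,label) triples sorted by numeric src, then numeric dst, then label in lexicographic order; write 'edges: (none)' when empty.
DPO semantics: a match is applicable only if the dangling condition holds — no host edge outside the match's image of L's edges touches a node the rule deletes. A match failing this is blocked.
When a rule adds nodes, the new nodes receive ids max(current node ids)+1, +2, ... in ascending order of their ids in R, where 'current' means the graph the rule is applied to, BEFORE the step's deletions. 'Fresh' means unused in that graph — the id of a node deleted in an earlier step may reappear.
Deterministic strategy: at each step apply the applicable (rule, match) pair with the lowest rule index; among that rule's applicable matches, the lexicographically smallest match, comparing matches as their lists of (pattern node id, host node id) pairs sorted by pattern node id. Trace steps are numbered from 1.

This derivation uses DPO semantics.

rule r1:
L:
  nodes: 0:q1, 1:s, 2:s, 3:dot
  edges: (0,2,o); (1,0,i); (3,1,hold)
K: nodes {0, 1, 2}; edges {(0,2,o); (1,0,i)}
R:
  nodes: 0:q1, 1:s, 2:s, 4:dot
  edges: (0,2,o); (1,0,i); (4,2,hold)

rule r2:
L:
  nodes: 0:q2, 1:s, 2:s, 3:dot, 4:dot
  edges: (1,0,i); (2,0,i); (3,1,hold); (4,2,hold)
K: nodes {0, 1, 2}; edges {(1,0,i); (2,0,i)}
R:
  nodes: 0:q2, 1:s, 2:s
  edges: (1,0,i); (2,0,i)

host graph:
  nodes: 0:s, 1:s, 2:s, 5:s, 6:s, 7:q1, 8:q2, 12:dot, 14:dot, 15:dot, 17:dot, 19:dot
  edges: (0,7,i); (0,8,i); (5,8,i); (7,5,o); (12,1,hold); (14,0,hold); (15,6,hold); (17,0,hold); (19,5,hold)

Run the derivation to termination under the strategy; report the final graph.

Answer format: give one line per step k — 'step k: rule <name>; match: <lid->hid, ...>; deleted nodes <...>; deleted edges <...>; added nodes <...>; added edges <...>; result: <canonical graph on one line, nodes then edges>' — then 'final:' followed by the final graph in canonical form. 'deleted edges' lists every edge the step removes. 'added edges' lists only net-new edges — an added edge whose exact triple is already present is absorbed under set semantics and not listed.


step 1: rule r1; match: 0->7, 1->0, 2->5, 3->14; deleted nodes 14; deleted edges (14,0,hold); added nodes 20; added edges (20,5,hold); result: nodes: 0:s, 1:s, 2:s, 5:s, 6:s, 7:q1, 8:q2, 12:dot, 15:dot, 17:dot, 19:dot, 20:dot edges: (0,7,i); (0,8,i); (5,8,i); (7,5,o); (12,1,hold); (15,6,hold); (17,0,hold); (19,5,hold); (20,5,hold)
step 2: rule r1; match: 0->7, 1->0, 2->5, 3->17; deleted nodes 17; deleted edges (17,0,hold); added nodes 21; added edges (21,5,hold); result: nodes: 0:s, 1:s, 2:s, 5:s, 6:s, 7:q1, 8:q2, 12:dot, 15:dot, 19:dot, 20:dot, 21:dot edges: (0,7,i); (0,8,i); (5,8,i); (7,5,o); (12,1,hold); (15,6,hold); (19,5,hold); (20,5,hold); (21,5,hold)
final:
nodes: 0:s, 1:s, 2:s, 5:s, 6:s, 7:q1, 8:q2, 12:dot, 15:dot, 19:dot, 20:dot, 21:dot
edges: (0,7,i); (0,8,i); (5,8,i); (7,5,o); (12,1,hold); (15,6,hold); (19,5,hold); (20,5,hold); (21,5,hold)


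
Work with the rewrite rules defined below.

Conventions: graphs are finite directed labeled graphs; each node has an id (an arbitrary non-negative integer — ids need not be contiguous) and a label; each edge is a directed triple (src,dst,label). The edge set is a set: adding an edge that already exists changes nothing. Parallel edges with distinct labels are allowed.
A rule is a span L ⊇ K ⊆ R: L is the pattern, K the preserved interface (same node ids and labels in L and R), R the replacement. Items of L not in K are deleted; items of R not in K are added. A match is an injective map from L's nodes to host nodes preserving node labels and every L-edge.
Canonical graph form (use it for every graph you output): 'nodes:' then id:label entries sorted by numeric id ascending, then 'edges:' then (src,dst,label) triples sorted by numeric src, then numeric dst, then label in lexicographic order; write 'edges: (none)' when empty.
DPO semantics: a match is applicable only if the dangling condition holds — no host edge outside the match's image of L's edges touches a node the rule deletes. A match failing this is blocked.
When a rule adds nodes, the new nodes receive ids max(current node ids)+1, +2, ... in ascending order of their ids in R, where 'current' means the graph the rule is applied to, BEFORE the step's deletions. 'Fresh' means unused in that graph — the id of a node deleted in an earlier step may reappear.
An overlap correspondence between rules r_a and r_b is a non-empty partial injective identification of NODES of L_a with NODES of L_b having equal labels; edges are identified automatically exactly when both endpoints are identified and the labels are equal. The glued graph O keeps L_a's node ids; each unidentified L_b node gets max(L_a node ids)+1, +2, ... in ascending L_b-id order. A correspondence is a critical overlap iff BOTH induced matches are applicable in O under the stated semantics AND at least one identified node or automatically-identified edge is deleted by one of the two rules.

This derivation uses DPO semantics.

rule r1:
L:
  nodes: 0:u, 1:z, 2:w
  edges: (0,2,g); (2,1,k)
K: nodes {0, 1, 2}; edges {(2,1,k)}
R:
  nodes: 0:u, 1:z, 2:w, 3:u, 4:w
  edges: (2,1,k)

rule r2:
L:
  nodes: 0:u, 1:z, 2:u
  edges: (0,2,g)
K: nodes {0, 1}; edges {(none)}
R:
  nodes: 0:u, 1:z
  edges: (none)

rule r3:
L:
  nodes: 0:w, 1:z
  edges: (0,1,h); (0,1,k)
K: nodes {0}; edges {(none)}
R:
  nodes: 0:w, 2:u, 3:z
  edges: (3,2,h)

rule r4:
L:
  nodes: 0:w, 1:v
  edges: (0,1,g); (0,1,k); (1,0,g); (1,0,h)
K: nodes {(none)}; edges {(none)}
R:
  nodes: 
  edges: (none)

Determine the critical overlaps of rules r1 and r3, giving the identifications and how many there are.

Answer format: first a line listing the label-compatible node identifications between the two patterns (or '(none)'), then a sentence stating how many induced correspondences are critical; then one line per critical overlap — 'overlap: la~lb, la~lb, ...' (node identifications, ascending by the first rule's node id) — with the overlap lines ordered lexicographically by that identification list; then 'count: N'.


label-compatible node identifications between L(r1) and L(r3): 1~1, 2~0
1 of the induced correspondences is a critical overlap of r1 and r3.
overlap: 1~1, 2~0
count: 1


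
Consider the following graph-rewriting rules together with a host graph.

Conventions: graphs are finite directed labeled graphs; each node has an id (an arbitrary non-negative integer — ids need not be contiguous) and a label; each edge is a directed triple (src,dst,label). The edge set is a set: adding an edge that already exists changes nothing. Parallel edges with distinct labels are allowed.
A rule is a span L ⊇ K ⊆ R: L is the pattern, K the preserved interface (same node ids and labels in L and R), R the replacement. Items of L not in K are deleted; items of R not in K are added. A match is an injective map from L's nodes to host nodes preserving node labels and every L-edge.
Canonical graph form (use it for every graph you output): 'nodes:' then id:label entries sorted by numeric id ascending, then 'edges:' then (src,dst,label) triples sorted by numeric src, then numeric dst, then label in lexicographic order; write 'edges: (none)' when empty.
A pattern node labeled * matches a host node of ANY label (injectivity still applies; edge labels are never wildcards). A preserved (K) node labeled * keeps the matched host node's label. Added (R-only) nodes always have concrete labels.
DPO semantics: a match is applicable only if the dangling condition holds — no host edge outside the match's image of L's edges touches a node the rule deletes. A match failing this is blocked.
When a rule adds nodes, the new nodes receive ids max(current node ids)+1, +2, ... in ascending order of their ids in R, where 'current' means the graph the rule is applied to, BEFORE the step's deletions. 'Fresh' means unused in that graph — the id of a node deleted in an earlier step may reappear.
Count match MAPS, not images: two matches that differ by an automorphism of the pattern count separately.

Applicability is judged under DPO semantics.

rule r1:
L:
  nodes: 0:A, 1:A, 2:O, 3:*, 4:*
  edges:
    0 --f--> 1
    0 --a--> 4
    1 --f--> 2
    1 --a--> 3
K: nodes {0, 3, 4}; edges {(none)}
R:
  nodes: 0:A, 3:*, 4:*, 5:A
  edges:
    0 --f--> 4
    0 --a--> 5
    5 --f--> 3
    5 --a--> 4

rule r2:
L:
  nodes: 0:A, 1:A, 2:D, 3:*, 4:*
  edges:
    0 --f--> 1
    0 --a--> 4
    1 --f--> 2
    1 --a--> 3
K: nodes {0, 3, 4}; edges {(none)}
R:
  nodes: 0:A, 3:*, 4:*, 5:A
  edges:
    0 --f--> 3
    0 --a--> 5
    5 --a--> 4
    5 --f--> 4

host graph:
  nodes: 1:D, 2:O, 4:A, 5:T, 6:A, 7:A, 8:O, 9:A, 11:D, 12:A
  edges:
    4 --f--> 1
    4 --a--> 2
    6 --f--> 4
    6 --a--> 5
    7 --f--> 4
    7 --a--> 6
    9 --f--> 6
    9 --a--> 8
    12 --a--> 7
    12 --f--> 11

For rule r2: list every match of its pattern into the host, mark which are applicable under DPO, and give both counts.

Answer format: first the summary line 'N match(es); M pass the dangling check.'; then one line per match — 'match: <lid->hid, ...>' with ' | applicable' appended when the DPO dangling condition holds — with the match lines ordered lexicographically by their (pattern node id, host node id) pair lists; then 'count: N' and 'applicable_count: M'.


2 match(es); 0 pass the dangling check.
match: 0->6, 1->4, 2->1, 3->2, 4->5
match: 0->7, 1->4, 2->1, 3->2, 4->6
count: 2
applicable_count: 0


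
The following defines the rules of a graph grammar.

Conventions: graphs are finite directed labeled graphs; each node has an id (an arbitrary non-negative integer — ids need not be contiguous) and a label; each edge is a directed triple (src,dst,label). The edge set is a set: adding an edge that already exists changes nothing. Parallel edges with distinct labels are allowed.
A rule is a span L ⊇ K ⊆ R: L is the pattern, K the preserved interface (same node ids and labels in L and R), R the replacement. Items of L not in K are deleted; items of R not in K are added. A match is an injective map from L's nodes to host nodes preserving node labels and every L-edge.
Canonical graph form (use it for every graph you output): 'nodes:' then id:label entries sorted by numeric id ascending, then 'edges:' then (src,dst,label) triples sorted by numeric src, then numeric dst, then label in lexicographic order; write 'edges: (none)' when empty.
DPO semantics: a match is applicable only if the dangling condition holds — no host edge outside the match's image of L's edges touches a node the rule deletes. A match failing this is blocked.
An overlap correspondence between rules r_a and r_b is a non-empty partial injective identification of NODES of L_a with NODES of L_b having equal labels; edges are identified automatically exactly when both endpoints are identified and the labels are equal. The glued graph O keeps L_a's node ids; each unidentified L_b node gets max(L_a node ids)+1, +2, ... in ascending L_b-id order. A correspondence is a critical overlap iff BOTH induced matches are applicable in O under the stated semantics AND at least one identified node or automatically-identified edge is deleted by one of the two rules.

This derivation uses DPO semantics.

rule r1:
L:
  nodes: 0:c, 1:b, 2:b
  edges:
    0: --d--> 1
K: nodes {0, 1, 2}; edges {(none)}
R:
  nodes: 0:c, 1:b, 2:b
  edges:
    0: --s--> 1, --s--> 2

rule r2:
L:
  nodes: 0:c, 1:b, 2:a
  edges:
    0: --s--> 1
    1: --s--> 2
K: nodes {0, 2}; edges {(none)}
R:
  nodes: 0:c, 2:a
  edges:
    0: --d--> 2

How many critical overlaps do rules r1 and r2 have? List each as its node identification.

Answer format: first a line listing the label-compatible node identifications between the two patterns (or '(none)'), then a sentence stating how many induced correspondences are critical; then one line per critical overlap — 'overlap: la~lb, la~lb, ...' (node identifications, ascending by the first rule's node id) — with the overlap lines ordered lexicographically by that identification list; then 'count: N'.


label-compatible node identifications between L(r1) and L(r2): 0~0, 1~1, 2~1
2 of the induced correspondences are critical overlaps of r1 and r2.
overlap: 0~0, 2~1
overlap: 2~1
count: 2


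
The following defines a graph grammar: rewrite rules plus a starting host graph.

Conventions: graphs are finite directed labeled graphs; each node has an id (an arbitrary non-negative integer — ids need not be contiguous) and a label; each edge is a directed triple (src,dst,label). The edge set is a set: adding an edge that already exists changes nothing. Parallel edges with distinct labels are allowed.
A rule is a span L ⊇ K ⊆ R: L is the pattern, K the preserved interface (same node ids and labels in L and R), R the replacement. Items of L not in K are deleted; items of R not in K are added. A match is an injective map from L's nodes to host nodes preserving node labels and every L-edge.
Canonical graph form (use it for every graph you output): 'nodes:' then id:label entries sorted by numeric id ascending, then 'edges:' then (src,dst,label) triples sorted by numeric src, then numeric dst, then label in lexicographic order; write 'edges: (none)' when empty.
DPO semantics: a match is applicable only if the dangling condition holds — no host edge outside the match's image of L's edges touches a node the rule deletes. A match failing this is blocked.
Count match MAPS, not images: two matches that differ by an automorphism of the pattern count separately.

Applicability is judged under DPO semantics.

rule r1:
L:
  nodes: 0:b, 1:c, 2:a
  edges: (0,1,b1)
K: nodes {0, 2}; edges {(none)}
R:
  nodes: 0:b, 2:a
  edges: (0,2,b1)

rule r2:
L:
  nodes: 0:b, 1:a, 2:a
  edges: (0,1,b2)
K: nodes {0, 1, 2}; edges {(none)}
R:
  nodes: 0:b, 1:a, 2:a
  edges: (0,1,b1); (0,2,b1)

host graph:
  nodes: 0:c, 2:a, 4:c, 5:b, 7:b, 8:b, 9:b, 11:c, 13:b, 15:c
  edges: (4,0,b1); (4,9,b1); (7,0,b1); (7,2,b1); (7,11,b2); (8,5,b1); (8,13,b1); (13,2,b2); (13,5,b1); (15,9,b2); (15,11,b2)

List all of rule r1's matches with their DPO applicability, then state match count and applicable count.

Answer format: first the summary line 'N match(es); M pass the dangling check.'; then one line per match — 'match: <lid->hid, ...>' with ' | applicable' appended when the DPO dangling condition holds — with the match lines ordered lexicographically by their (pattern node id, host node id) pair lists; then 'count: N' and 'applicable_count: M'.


1 match(es); 0 pass the dangling check.
match: 0->7, 1->0, 2->2
count: 1
applicable_count: 0


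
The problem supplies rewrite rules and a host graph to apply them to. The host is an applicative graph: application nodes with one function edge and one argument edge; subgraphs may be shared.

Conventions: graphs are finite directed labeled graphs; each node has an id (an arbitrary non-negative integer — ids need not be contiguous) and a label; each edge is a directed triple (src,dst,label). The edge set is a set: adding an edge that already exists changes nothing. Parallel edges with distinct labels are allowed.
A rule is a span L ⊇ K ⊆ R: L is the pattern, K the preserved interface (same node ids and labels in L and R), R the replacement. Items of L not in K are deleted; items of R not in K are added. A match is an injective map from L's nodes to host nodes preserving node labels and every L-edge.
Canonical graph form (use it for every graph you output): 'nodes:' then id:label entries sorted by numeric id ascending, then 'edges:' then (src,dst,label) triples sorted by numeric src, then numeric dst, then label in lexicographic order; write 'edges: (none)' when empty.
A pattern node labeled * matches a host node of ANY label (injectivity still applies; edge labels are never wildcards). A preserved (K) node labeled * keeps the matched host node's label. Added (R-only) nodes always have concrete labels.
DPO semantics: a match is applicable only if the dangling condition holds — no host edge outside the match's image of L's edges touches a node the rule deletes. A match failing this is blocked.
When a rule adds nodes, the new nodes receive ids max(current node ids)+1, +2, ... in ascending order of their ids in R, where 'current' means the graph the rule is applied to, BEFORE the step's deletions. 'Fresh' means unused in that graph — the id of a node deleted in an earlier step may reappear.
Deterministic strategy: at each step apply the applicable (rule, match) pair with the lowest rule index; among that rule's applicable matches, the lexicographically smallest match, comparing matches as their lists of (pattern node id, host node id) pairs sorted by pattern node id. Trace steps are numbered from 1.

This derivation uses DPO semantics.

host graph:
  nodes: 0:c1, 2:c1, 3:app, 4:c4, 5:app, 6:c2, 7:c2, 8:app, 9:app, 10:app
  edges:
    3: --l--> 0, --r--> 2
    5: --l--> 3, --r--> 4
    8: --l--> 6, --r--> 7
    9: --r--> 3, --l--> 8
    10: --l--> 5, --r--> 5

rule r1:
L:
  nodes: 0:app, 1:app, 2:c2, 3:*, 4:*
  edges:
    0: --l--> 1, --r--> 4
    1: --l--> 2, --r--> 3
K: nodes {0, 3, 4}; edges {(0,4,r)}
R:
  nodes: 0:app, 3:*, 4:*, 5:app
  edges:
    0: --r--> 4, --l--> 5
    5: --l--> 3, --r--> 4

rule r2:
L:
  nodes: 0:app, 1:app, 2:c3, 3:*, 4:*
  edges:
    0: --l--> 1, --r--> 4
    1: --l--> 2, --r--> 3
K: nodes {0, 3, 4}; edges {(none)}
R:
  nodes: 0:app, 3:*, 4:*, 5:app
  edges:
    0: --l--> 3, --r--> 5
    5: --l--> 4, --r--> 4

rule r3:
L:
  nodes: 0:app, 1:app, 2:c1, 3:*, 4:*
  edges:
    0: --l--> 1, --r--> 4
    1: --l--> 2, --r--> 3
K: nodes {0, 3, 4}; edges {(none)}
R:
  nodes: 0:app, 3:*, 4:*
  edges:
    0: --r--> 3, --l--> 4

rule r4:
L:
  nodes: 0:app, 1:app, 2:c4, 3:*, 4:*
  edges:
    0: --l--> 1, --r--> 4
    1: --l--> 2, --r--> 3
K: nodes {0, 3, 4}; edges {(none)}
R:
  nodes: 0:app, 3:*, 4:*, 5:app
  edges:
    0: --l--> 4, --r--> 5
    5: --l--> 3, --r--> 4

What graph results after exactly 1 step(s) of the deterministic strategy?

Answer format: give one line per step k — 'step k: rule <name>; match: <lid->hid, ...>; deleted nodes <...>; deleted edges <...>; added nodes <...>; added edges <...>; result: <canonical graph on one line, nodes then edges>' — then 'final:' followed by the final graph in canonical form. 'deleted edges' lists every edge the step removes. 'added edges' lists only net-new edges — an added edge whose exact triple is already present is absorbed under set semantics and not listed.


step 1: rule r1; match: 0->9, 1->8, 2->6, 3->7, 4->3; deleted nodes 6, 8; deleted edges (8,6,l); (8,7,r); (9,8,l); added nodes 11; added edges (9,11,l); (11,3,r); (11,7,l); result: nodes: 0:c1, 2:c1, 3:app, 4:c4, 5:app, 7:c2, 9:app, 10:app, 11:app edges: (3,0,l); (3,2,r); (5,3,l); (5,4,r); (9,3,r); (9,11,l); (10,5,l); (10,5,r); (11,3,r); (11,7,l)
final:
nodes: 0:c1, 2:c1, 3:app, 4:c4, 5:app, 7:c2, 9:app, 10:app, 11:app
edges: (3,0,l); (3,2,r); (5,3,l); (5,4,r); (9,3,r); (9,11,l); (10,5,l); (10,5,r); (11,3,r); (11,7,l)


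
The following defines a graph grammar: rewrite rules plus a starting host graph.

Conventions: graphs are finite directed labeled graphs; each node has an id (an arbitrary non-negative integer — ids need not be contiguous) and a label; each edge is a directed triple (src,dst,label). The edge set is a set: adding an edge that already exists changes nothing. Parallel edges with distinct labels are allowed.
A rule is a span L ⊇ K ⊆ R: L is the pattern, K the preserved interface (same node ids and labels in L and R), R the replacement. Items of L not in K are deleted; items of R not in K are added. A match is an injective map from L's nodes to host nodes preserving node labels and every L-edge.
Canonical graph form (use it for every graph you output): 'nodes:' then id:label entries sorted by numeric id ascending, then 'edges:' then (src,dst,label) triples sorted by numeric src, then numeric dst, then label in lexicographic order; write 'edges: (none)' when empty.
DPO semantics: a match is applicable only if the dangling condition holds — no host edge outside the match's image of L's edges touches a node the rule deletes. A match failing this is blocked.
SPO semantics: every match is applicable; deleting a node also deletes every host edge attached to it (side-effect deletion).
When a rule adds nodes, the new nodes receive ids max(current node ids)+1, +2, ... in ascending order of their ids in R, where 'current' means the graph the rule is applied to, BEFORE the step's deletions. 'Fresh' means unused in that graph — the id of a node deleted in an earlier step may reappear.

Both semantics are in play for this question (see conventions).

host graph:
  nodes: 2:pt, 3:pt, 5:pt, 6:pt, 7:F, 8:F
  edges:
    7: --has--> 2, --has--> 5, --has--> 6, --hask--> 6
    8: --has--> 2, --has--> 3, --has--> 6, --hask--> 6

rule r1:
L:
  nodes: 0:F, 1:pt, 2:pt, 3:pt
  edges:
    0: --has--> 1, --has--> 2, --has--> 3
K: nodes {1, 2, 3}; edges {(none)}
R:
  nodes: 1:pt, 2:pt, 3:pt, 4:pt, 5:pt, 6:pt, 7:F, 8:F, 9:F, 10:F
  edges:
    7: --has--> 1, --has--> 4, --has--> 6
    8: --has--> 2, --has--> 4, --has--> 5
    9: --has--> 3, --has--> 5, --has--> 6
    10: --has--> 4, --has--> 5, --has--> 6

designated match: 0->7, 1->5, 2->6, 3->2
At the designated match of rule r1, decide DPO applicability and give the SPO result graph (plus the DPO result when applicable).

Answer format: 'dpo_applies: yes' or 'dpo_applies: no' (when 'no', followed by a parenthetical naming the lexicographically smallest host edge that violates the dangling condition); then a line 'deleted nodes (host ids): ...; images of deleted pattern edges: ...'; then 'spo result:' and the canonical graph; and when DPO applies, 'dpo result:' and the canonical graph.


dpo_applies: no
(the rule deletes node 7, which keeps host edge (7,6,hask) outside the match image — the dangling condition fails, DPO blocks; SPO proceeds and side-deletes such edges)
deleted nodes (host ids): 7; images of deleted pattern edges: (7,2,has); (7,5,has); (7,6,has)
spo result:
nodes: 2:pt, 3:pt, 5:pt, 6:pt, 8:F, 9:pt, 10:pt, 11:pt, 12:F, 13:F, 14:F, 15:F
edges: (8,2,has); (8,3,has); (8,6,has); (8,6,hask); (12,5,has); (12,9,has); (12,11,has); (13,6,has); (13,9,has); (13,10,has); (14,2,has); (14,10,has); (14,11,has); (15,9,has); (15,10,has); (15,11,has)


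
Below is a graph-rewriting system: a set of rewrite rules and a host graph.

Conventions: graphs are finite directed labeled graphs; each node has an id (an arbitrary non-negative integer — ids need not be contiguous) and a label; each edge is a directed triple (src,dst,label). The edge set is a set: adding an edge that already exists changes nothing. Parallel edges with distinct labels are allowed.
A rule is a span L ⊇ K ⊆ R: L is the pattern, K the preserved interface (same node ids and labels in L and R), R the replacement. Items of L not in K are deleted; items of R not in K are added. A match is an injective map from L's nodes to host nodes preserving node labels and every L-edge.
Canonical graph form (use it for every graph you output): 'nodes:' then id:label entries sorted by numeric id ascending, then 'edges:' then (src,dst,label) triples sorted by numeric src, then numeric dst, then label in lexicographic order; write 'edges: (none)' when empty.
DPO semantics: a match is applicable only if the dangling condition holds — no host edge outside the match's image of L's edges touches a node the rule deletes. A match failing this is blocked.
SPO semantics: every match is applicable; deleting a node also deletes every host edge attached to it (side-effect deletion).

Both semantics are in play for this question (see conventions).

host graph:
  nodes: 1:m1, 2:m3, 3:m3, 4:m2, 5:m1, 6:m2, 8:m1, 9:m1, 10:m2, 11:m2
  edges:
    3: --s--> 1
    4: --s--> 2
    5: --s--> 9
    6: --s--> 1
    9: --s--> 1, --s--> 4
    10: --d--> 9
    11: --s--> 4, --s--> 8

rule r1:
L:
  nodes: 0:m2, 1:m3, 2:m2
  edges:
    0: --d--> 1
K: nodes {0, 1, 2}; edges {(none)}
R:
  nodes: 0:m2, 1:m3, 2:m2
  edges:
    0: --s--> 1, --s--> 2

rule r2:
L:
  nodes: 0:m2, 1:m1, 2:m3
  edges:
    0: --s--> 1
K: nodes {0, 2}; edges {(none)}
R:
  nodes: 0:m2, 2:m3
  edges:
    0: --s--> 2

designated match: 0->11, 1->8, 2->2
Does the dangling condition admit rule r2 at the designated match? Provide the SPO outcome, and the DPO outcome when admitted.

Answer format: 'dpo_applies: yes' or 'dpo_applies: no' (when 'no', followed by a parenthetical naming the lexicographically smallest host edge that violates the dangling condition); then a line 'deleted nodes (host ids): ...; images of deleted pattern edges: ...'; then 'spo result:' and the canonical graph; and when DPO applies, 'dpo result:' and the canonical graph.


dpo_applies: yes
deleted nodes (host ids): 8; images of deleted pattern edges: (11,8,s)
spo result:
nodes: 1:m1, 2:m3, 3:m3, 4:m2, 5:m1, 6:m2, 9:m1, 10:m2, 11:m2
edges: (3,1,s); (4,2,s); (5,9,s); (6,1,s); (9,1,s); (9,4,s); (10,9,d); (11,2,s); (11,4,s)
dpo result:
nodes: 1:m1, 2:m3, 3:m3, 4:m2, 5:m1, 6:m2, 9:m1, 10:m2, 11:m2
edges: (3,1,s); (4,2,s); (5,9,s); (6,1,s); (9,1,s); (9,4,s); (10,9,d); (11,2,s); (11,4,s)


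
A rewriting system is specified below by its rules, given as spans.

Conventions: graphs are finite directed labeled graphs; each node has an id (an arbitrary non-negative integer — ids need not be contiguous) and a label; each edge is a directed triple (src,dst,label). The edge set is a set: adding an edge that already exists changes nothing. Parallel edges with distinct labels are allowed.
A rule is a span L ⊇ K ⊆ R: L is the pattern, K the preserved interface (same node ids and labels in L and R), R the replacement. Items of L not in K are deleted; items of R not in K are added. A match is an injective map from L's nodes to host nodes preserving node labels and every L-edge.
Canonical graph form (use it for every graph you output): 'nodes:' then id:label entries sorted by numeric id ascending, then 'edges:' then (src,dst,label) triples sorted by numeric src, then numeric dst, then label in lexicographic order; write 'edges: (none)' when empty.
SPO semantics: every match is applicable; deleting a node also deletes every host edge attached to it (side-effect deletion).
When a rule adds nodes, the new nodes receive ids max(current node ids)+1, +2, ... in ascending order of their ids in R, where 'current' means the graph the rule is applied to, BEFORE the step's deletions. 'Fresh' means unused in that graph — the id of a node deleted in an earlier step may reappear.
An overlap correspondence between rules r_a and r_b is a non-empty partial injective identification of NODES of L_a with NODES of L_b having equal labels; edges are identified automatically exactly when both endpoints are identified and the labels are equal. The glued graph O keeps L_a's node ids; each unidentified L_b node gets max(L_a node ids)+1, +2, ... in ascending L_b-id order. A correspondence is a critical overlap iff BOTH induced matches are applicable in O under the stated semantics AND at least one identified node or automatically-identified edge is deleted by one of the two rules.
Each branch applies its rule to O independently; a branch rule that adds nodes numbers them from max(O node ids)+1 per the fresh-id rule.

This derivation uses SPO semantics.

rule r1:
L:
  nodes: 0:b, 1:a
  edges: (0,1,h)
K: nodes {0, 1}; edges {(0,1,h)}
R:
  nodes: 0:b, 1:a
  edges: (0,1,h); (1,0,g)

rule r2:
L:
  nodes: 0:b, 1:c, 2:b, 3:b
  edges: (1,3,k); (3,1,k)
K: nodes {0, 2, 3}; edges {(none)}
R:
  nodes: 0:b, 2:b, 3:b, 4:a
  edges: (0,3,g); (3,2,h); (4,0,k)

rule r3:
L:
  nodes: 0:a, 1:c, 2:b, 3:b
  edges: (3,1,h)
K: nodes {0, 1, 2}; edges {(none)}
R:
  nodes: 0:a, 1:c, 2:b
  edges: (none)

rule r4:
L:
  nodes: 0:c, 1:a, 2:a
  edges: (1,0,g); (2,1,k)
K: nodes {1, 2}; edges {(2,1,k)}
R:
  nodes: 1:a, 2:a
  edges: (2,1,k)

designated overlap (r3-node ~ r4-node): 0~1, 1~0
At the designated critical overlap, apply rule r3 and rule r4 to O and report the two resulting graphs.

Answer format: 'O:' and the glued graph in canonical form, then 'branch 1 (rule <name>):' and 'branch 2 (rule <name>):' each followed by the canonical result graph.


O:
nodes: 0:a, 1:c, 2:b, 3:b, 4:a
edges: (0,1,g); (3,1,h); (4,0,k)
branch 1 (rule r3):
nodes: 0:a, 1:c, 2:b, 4:a
edges: (0,1,g); (4,0,k)
branch 2 (rule r4):
nodes: 0:a, 2:b, 3:b, 4:a
edges: (4,0,k)


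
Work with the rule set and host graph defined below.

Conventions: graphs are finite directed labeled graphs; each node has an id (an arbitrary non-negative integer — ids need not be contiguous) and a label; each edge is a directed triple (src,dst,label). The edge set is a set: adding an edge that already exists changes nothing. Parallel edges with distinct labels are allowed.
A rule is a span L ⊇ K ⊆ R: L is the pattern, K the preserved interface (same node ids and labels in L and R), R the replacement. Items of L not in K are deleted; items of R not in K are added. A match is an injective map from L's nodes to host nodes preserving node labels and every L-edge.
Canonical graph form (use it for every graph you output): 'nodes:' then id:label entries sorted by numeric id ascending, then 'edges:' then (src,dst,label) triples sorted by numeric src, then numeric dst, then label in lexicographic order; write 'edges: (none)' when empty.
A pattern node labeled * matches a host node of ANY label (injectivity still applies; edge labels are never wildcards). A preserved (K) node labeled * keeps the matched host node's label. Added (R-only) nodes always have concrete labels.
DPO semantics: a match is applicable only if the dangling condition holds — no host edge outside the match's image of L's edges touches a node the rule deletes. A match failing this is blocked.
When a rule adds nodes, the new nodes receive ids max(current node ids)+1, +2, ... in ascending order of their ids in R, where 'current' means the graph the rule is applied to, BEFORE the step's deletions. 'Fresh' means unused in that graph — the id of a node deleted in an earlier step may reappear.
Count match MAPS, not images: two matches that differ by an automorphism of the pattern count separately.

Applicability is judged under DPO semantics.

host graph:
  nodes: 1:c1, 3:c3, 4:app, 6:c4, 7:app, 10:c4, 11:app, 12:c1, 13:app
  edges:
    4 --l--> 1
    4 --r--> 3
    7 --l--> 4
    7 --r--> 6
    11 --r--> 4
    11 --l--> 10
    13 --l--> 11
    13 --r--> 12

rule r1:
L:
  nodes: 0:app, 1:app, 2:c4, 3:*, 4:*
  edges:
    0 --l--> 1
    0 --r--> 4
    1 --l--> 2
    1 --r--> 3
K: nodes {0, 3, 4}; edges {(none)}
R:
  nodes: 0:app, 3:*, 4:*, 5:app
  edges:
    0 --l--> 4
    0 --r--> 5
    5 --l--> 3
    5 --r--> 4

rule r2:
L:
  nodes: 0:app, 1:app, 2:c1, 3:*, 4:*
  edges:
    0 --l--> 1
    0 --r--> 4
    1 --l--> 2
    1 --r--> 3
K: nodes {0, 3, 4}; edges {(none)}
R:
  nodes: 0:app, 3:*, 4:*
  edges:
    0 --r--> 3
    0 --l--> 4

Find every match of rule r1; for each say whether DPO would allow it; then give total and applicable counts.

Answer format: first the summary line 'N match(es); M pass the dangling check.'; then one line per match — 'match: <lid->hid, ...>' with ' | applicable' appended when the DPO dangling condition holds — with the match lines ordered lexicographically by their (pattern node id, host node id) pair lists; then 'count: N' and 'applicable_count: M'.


1 match(es); 1 pass the dangling check.
match: 0->13, 1->11, 2->10, 3->4, 4->12 | applicable
count: 1
applicable_count: 1


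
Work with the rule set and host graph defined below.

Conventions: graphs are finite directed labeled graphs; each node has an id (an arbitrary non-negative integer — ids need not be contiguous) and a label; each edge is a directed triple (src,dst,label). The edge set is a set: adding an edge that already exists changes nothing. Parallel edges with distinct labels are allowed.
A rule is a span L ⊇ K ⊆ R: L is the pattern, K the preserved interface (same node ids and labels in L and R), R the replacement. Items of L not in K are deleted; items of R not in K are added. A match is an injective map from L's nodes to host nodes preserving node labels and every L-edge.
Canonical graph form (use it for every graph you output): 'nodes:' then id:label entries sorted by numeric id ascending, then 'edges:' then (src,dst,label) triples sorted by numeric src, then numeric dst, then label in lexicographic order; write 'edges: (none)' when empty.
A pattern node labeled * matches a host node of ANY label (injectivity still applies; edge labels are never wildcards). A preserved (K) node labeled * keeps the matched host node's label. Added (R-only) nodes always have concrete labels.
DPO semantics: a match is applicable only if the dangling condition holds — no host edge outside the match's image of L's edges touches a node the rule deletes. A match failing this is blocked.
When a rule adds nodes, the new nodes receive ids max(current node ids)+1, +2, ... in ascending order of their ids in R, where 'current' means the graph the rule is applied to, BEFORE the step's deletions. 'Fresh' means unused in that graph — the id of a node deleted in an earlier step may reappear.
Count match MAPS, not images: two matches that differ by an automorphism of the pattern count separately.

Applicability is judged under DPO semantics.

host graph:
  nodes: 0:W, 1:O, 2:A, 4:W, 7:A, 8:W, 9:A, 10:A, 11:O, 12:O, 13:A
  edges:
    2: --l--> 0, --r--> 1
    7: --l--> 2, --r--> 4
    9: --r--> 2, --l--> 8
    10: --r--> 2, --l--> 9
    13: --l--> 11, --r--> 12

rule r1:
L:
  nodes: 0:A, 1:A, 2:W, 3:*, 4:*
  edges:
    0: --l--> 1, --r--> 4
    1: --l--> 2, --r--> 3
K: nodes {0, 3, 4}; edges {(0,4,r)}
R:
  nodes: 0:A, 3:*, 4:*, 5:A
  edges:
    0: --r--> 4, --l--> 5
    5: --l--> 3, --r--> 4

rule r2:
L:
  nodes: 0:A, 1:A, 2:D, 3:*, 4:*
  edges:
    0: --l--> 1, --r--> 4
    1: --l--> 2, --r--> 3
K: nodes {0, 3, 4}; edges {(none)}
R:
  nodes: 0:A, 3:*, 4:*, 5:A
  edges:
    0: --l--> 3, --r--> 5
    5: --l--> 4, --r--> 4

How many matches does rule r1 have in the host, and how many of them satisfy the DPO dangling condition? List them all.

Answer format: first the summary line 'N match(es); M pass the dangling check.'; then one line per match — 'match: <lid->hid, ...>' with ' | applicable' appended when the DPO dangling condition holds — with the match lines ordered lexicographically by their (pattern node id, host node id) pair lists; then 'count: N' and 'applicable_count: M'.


1 match(es); 0 pass the dangling check.
match: 0->7, 1->2, 2->0, 3->1, 4->4
count: 1
applicable_count: 0


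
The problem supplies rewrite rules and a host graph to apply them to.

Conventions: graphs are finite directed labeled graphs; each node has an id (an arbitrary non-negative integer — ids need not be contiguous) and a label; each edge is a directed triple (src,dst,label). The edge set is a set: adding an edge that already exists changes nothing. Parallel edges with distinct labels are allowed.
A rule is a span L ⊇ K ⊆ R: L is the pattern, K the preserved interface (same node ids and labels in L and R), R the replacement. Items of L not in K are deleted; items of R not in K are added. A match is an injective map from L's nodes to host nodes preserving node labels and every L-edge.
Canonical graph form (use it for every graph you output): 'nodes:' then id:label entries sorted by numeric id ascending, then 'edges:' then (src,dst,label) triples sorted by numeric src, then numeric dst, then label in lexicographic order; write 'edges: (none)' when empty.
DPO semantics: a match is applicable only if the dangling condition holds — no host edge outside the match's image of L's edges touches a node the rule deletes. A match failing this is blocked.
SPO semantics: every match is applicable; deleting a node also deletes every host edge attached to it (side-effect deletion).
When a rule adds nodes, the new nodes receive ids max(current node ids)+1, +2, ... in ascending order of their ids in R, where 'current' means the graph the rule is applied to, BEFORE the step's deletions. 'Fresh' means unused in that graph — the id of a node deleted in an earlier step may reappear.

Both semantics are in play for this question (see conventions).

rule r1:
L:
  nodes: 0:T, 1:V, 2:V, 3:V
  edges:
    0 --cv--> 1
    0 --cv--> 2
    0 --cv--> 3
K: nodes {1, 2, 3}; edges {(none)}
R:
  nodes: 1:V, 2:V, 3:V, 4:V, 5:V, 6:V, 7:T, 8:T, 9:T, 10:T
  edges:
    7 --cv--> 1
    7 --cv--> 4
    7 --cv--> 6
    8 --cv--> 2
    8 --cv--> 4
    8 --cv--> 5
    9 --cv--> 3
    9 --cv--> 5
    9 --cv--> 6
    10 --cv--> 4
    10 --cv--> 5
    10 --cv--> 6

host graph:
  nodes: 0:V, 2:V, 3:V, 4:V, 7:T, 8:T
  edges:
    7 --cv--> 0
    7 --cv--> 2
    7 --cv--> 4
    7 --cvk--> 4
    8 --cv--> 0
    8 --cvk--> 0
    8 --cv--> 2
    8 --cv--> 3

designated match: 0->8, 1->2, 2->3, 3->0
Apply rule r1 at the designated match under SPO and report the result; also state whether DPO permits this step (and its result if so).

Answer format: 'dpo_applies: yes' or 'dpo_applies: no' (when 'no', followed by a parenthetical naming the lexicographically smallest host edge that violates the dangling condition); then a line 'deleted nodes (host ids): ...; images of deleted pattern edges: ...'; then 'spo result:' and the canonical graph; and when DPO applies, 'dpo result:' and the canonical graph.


dpo_applies: no
(the rule deletes node 8, which keeps host edge (8,0,cvk) outside the match image — the dangling condition fails, DPO blocks; SPO proceeds and side-deletes such edges)
deleted nodes (host ids): 8; images of deleted pattern edges: (8,0,cv); (8,2,cv); (8,3,cv)
spo result:
nodes: 0:V, 2:V, 3:V, 4:V, 7:T, 9:V, 10:V, 11:V, 12:T, 13:T, 14:T, 15:T
edges: (7,0,cv); (7,2,cv); (7,4,cv); (7,4,cvk); (12,2,cv); (12,9,cv); (12,11,cv); (13,3,cv); (13,9,cv); (13,10,cv); (14,0,cv); (14,10,cv); (14,11,cv); (15,9,cv); (15,10,cv); (15,11,cv)


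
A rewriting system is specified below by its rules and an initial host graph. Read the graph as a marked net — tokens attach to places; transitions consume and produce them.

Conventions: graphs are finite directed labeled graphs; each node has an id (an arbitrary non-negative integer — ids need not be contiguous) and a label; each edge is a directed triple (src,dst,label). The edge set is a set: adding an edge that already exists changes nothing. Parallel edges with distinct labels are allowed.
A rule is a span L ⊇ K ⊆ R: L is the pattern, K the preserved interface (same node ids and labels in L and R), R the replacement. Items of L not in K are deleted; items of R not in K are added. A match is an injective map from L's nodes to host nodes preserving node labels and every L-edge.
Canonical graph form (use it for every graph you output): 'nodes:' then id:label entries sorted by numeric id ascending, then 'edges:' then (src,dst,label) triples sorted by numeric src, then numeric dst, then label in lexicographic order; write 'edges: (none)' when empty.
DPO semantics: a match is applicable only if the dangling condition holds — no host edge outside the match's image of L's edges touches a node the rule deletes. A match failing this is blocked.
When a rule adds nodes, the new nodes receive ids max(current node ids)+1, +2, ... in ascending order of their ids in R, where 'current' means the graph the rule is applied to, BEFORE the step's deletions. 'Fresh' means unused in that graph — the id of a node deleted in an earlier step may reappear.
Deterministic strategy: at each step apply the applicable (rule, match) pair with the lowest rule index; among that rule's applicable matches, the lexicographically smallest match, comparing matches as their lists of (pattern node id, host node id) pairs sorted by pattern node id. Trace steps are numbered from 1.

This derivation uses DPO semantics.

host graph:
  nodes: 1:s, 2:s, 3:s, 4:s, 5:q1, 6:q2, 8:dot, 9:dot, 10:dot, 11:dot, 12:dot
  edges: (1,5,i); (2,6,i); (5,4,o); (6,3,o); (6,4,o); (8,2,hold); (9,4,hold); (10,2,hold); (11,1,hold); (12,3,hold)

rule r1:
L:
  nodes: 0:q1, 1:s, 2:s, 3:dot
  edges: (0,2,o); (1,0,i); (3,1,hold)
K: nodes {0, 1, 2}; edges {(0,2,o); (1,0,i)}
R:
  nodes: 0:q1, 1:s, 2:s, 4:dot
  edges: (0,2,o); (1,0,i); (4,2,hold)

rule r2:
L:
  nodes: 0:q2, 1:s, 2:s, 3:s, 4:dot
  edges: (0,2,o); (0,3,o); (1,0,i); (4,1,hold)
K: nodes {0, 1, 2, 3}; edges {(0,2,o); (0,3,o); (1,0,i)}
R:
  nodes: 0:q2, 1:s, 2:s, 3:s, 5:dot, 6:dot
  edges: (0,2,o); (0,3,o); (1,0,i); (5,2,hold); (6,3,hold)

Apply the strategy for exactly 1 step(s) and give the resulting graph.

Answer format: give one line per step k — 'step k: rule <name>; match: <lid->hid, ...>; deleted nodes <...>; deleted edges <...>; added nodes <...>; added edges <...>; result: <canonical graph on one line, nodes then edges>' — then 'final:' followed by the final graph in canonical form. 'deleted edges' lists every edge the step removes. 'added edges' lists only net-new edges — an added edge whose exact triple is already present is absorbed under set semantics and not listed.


step 1: rule r1; match: 0->5, 1->1, 2->4, 3->11; deleted nodes 11; deleted edges (11,1,hold); added nodes 13; added edges (13,4,hold); result: nodes: 1:s, 2:s, 3:s, 4:s, 5:q1, 6:q2, 8:dot, 9:dot, 10:dot, 12:dot, 13:dot edges: (1,5,i); (2,6,i); (5,4,o); (6,3,o); (6,4,o); (8,2,hold); (9,4,hold); (10,2,hold); (12,3,hold); (13,4,hold)
final:
nodes: 1:s, 2:s, 3:s, 4:s, 5:q1, 6:q2, 8:dot, 9:dot, 10:dot, 12:dot, 13:dot
edges: (1,5,i); (2,6,i); (5,4,o); (6,3,o); (6,4,o); (8,2,hold); (9,4,hold); (10,2,hold); (12,3,hold); (13,4,hold)
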